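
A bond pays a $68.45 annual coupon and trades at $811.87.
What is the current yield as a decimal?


Formula: Current yield = annual coupon / price
Substituting: CY = $68.45 / $811.87
CY = 0.084312

0.084312


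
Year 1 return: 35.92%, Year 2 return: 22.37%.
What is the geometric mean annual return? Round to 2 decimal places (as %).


Formula: Geometric mean = ((1+r1)*(1+r2))^(1/2) - 1
Product: (1 + 0.3592) * (1 + 0.2237) = 1.3592 * 1.2237 = 1.663253
Square root: 1.663253^0.5 = 1.289672
Geometric mean = 1.289672 - 1 = 0.289672
As percentage: 28.97%

28.97%


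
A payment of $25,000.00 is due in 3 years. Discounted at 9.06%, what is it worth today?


Formula: PV = FV / (1 + r)^n
Substituting: PV = $25,000.00 / (1 + 0.0906)^3
Discount factor: (1.0906)^3 = 1.297169
PV = $25,000.00 / 1.297169 = $19,272.74

$19,272.74


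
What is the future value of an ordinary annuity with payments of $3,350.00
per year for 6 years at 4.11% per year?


Formula: FV = PMT * ((1+r)^n - 1) / r
Growth factor: (1 + 0.0411)^6 = 1.27337
Numerator: 1.27337 - 1 = 0.27337
FV = $3,350.00 * 0.27337 / 0.0411 = $22,282.00

$22,282.00


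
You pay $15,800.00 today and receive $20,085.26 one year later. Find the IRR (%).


Formula: IRR = C1/C0 - 1
Substituting: IRR = $20,085.26 / $15,800.00 - 1
Ratio: 1.271219 - 1 = 0.271219
IRR = 27.1219%

27.1219%


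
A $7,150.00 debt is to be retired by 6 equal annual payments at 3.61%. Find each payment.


Formula: PMT = PV * r / (1 - (1+r)^(-n))
Denominator: 1 - (1 + 0.0361)^(-6) = 0.191668
Numerator: $7,150.00 * 0.0361 = 258.115
PMT = 258.115 / 0.191668 = $1,346.68

$1,346.68


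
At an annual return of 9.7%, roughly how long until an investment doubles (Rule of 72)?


Formula: Years ≈ 72 / r
Substituting: Years ≈ 72 / 9.7
Years ≈ 7.4

7.4 years


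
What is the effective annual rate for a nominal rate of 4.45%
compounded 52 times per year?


Formula: EAR = (1 + r/m)^m - 1
Period rate: r/m = 0.0445 / 52 = 0.000856
Compounding: (1 + 0.000856)^52 = 1.045485
EAR = 1.045485 - 1 = 0.045485

0.045485


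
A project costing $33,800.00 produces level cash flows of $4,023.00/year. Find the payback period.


Formula: Payback = investment / annual cash flow
Substituting: Payback = $33,800.00 / $4,023.00
Payback = 8.4017 years

8.4017 years


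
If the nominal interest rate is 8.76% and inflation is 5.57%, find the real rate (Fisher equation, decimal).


Formula: (1 + r_real) = (1 + r_nom) / (1 + inflation)
Substituting: (1 + r_real) = 1.0876 / 1.0557
(1 + r_real) = 1.030217
r_real = 1.030217 - 1 = 0.030217

0.030217


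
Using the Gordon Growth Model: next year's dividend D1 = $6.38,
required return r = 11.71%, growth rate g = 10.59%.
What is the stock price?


Formula: P = D1 / (r - g)
Spread: r - g = 0.1171 - 0.1059 = 0.0112
Substituting: P = $6.38 / 0.0112
P = $569.64

$569.64


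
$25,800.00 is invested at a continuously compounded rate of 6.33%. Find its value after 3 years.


Formula: FV = P * e^(r*t)
Exponent: r*t = 0.0633 * 3 = 0.1899
e^(0.1899) = 1.209129
FV = $25,800.00 * 1.209129 = $31,195.52

$31,195.52


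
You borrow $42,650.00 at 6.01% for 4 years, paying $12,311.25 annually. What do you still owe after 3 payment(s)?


Formula: Balance = PV*(1+r)^k - PMT*((1+r)^k - 1)/r
Growth: (1 + 0.0601)^3 = 1.191353
Accumulated factor: ((1+r)^k - 1)/r = 3.183912
Balance = $42,650.00 * 1.191353 - $12,311.25 * 3.183912
Balance = $11,613.27

$11,613.27


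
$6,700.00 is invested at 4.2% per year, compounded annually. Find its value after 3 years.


Formula: FV = P * (1 + r)^n
Substituting: FV = $6,700.00 * (1 + 0.042)^3
Growth factor: (1.042)^3 = 1.131366
FV = $6,700.00 * 1.131366 = $7,580.15

$7,580.15


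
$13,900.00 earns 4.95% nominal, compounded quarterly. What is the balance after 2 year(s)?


Formula: FV = P * (1 + r/m)^(m*t)
Period rate: r/m = 0.0495 / 4 = 0.012375
Total periods: m*t = 4 * 2 = 8
Growth factor: (1 + 0.012375)^8 = 1.103396
FV = $13,900.00 * 1.103396 = $15,337.20

$15,337.20


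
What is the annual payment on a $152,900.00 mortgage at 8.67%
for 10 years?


Formula: PMT = PV * r / (1 - (1+r)^(-n))
Denominator: 1 - (1 + 0.0867)^(-10) = 0.564585
Numerator: $152,900.00 * 0.0867 = 13256.43
PMT = 13256.43 / 0.564585 = $23,479.95

$23,479.95


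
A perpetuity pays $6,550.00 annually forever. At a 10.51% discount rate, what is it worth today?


Formula: PV = C / r
Substituting: PV = $6,550.00 / 0.1051
PV = $62,321.60

$62,321.60


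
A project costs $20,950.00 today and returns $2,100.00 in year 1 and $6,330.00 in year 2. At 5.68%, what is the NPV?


Formula: NPV = C0 + C1/(1+r) + C2/(1+r)^2
Discount C1: $2,100.00 / (1 + 0.0568) = $1,987.13
Discount C2: $6,330.00 / (1 + 0.0568)^2 = $5,667.85
NPV = -$20,950.00 + $1,987.13 + $5,667.85 = -$13,295.02

-$13,295.02


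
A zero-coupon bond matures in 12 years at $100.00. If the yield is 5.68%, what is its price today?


Formula: Price = FV / (1 + r)^n
Substituting: Price = $100.00 / (1 + 0.0568)^12
Discount factor: (1.0568)^12 = 1.9405
Price = $100.00 / 1.9405 = $51.53

$51.53


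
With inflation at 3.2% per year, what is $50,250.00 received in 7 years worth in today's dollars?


Formula: Real value = nominal / (1 + inflation)^years
Price level: (1 + 0.032)^7 = 1.246688
Real value = $50,250.00 / 1.246688 = $40,306.79

$40,306.79


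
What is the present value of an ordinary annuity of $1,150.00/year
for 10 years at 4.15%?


Formula: PV = PMT * (1 - (1+r)^(-n)) / r
Discount factor: (1 + 0.0415)^(-10) = 0.665897
Bracket: 1 - 0.665897 = 0.334103
PV = $1,150.00 * 0.334103 / 0.0415 = $9,258.27

$9,258.27


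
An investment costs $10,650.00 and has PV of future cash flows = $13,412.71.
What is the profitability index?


Formula: PI = PV(cash flows) / initial investment
Substituting: PI = $13,412.71 / $10,650.00
PI = 1.2594

1.2594


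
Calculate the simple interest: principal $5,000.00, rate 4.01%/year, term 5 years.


Formula: I = P * r * t
Substituting: I = $5,000.00 * 0.0401 * 5
Step: I = $5,000.00 * 0.2005
I = $1,002.50

$1,002.50


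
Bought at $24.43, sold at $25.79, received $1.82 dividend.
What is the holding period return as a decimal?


Formula: HPR = (P1 - P0 + D) / P0
Gain: $25.79 - $24.43 + $1.82 = $3.18
HPR = $3.18 / $24.43 = 0.1302

0.1302


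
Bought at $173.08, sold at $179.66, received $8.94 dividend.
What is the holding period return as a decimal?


Formula: HPR = (P1 - P0 + D) / P0
Gain: $179.66 - $173.08 + $8.94 = $15.52
HPR = $15.52 / $173.08 = 0.0897

0.0897


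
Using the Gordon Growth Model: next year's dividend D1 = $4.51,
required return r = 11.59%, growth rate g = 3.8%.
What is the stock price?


Formula: P = D1 / (r - g)
Spread: r - g = 0.1159 - 0.038 = 0.0779
Substituting: P = $4.51 / 0.0779
P = $57.89

$57.89


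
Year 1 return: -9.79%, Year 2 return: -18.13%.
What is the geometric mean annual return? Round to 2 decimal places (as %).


Formula: Geometric mean = ((1+r1)*(1+r2))^(1/2) - 1
Product: (1 + -0.0979) * (1 + -0.1813) = 0.9021 * 0.8187 = 0.738549
Square root: 0.738549^0.5 = 0.859389
Geometric mean = 0.859389 - 1 = -0.140611
As percentage: -14.06%

-14.06%


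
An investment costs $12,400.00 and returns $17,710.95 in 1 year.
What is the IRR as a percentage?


Formula: IRR = C1/C0 - 1
Substituting: IRR = $17,710.95 / $12,400.00 - 1
Ratio: 1.428302 - 1 = 0.428302
IRR = 42.8302%

42.8302%


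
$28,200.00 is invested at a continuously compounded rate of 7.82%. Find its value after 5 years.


Formula: FV = P * e^(r*t)
Exponent: r*t = 0.0782 * 5 = 0.391
e^(0.391) = 1.478459
FV = $28,200.00 * 1.478459 = $41,692.53

$41,692.53


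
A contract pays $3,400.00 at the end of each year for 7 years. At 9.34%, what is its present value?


Formula: PV = PMT * (1 - (1+r)^(-n)) / r
Discount factor: (1 + 0.0934)^(-7) = 0.535237
Bracket: 1 - 0.535237 = 0.464763
PV = $3,400.00 * 0.464763 / 0.0934 = $16,918.55

$16,918.55


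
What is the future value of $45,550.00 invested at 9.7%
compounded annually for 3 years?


Formula: FV = P * (1 + r)^n
Substituting: FV = $45,550.00 * (1 + 0.097)^3
Growth factor: (1.097)^3 = 1.32014
FV = $45,550.00 * 1.32014 = $60,132.36

$60,132.36


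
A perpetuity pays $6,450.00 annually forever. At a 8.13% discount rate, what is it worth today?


Formula: PV = C / r
Substituting: PV = $6,450.00 / 0.0813
PV = $79,335.79

$79,335.79


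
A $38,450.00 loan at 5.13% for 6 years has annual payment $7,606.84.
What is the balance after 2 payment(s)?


Formula: Balance = PV*(1+r)^k - PMT*((1+r)^k - 1)/r
Growth: (1 + 0.0513)^2 = 1.105232
Accumulated factor: ((1+r)^k - 1)/r = 2.0513
Balance = $38,450.00 * 1.105232 - $7,606.84 * 2.0513
Balance = $26,892.25

$26,892.25


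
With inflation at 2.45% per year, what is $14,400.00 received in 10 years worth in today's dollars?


Formula: Real value = nominal / (1 + inflation)^years
Price level: (1 + 0.0245)^10 = 1.273854
Real value = $14,400.00 / 1.273854 = $11,304.28

$11,304.28


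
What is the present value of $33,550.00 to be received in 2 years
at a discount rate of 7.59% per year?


Formula: PV = FV / (1 + r)^n
Substituting: PV = $33,550.00 / (1 + 0.0759)^2
Discount factor: (1.0759)^2 = 1.157561
PV = $33,550.00 / 1.157561 = $28,983.36

$28,983.36


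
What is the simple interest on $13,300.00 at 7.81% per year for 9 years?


Formula: I = P * r * t
Substituting: I = $13,300.00 * 0.0781 * 9
Step: I = $13,300.00 * 0.7029
I = $9,348.57

$9,348.57


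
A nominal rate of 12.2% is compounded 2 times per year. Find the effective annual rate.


Formula: EAR = (1 + r/m)^m - 1
Period rate: r/m = 0.122 / 2 = 0.061
Compounding: (1 + 0.061)^2 = 1.125721
EAR = 1.125721 - 1 = 0.125721

0.125721


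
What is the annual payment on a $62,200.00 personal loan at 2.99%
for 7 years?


Formula: PMT = PV * r / (1 - (1+r)^(-n))
Denominator: 1 - (1 + 0.0299)^(-7) = 0.186356
Numerator: $62,200.00 * 0.0299 = 1859.78
PMT = 1859.78 / 0.186356 = $9,979.73

$9,979.73


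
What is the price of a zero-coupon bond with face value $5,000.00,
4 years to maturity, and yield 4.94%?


Formula: Price = FV / (1 + r)^n
Substituting: Price = $5,000.00 / (1 + 0.0494)^4
Discount factor: (1.0494)^4 = 1.21273
Price = $5,000.00 / 1.21273 = $4,122.93

$4,122.93


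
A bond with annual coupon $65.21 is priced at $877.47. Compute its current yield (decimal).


Formula: Current yield = annual coupon / price
Substituting: CY = $65.21 / $877.47
CY = 0.074316

0.074316


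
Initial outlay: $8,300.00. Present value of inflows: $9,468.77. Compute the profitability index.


Formula: PI = PV(cash flows) / initial investment
Substituting: PI = $9,468.77 / $8,300.00
PI = 1.1408

1.1408


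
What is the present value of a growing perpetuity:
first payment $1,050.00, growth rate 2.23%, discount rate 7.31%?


Formula: PV = C / (r - g)
Spread: r - g = 0.0731 - 0.0223 = 0.0508
Substituting: PV = $1,050.00 / 0.0508
PV = $20,669.29

$20,669.29


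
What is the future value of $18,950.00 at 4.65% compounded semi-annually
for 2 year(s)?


Formula: FV = P * (1 + r/m)^(m*t)
Period rate: r/m = 0.0465 / 2 = 0.02325
Total periods: m*t = 2 * 2 = 4
Growth factor: (1 + 0.02325)^4 = 1.096294
FV = $18,950.00 * 1.096294 = $20,774.77

$20,774.77


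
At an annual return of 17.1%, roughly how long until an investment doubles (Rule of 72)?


Formula: Years ≈ 72 / r
Substituting: Years ≈ 72 / 17.1
Years ≈ 4.2

4.2 years


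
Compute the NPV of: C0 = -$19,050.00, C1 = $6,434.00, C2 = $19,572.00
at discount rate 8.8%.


Formula: NPV = C0 + C1/(1+r) + C2/(1+r)^2
Discount C1: $6,434.00 / (1 + 0.088) = $5,913.60
Discount C2: $19,572.00 / (1 + 0.088)^2 = $16,533.98
NPV = -$19,050.00 + $5,913.60 + $16,533.98 = $3,397.58

$3,397.58


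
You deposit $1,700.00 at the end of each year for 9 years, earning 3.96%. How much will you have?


Formula: FV = PMT * ((1+r)^n - 1) / r
Growth factor: (1 + 0.0396)^9 = 1.418393
Numerator: 1.418393 - 1 = 0.418393
FV = $1,700.00 * 0.418393 / 0.0396 = $17,961.30

$17,961.30


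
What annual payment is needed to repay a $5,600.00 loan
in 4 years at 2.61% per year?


Formula: PMT = PV * r / (1 - (1+r)^(-n))
Denominator: 1 - (1 + 0.0261)^(-4) = 0.097928
Numerator: $5,600.00 * 0.0261 = 146.16
PMT = 146.16 / 0.097928 = $1,492.53

$1,492.53


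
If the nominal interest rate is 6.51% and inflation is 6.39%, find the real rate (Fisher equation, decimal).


Formula: (1 + r_real) = (1 + r_nom) / (1 + inflation)
Substituting: (1 + r_real) = 1.0651 / 1.0639
(1 + r_real) = 1.001128
r_real = 1.001128 - 1 = 0.001128

0.001128


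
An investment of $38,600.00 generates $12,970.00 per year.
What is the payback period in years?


Formula: Payback = investment / annual cash flow
Substituting: Payback = $38,600.00 / $12,970.00
Payback = 2.9761 years

2.9761 years


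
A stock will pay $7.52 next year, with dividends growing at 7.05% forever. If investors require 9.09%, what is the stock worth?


Formula: P = D1 / (r - g)
Spread: r - g = 0.0909 - 0.0705 = 0.0204
Substituting: P = $7.52 / 0.0204
P = $368.63

$368.63


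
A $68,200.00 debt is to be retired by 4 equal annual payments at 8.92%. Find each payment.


Formula: PMT = PV * r / (1 - (1+r)^(-n))
Denominator: 1 - (1 + 0.0892)^(-4) = 0.289491
Numerator: $68,200.00 * 0.0892 = 6083.44
PMT = 6083.44 / 0.289491 = $21,014.25

$21,014.25


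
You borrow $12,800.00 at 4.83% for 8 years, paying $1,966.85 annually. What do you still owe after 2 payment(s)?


Formula: Balance = PV*(1+r)^k - PMT*((1+r)^k - 1)/r
Growth: (1 + 0.0483)^2 = 1.098933
Accumulated factor: ((1+r)^k - 1)/r = 2.0483
Balance = $12,800.00 * 1.098933 - $1,966.85 * 2.0483
Balance = $10,037.64

$10,037.64


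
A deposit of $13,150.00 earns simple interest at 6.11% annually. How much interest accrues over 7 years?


Formula: I = P * r * t
Substituting: I = $13,150.00 * 0.0611 * 7
Step: I = $13,150.00 * 0.4277
I = $5,624.26

$5,624.26


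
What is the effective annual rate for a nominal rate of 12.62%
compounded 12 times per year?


Formula: EAR = (1 + r/m)^m - 1
Period rate: r/m = 0.1262 / 12 = 0.010517
Compounding: (1 + 0.010517)^12 = 1.133762
EAR = 1.133762 - 1 = 0.133762

0.133762


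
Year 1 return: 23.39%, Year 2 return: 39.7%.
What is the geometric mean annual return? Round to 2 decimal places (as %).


Formula: Geometric mean = ((1+r1)*(1+r2))^(1/2) - 1
Product: (1 + 0.2339) * (1 + 0.397) = 1.2339 * 1.397 = 1.723758
Square root: 1.723758^0.5 = 1.31292
Geometric mean = 1.31292 - 1 = 0.31292
As percentage: 31.29%

31.29%


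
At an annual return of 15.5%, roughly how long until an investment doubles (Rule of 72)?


Formula: Years ≈ 72 / r
Substituting: Years ≈ 72 / 15.5
Years ≈ 4.6

4.6 years


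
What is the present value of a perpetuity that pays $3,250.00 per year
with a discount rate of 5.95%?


Formula: PV = C / r
Substituting: PV = $3,250.00 / 0.0595
PV = $54,621.85

$54,621.85


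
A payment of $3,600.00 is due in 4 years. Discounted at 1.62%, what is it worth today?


Formula: PV = FV / (1 + r)^n
Substituting: PV = $3,600.00 / (1 + 0.0162)^4
Discount factor: (1.0162)^4 = 1.066392
PV = $3,600.00 / 1.066392 = $3,375.87

$3,375.87


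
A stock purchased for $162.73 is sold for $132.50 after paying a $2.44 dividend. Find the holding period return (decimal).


Formula: HPR = (P1 - P0 + D) / P0
Gain: $132.50 - $162.73 + $2.44 = -$27.79
HPR = -$27.79 / $162.73 = -0.1708

-0.1708


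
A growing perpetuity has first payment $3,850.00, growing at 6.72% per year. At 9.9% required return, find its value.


Formula: PV = C / (r - g)
Spread: r - g = 0.099 - 0.0672 = 0.0318
Substituting: PV = $3,850.00 / 0.0318
PV = $121,069.18

$121,069.18


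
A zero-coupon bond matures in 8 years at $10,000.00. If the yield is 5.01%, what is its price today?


Formula: Price = FV / (1 + r)^n
Substituting: Price = $10,000.00 / (1 + 0.0501)^8
Discount factor: (1.0501)^8 = 1.478581
Price = $10,000.00 / 1.478581 = $6,763.24

$6,763.24


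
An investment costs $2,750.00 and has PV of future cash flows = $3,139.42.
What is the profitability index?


Formula: PI = PV(cash flows) / initial investment
Substituting: PI = $3,139.42 / $2,750.00
PI = 1.1416

1.1416


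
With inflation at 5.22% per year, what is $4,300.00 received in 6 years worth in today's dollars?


Formula: Real value = nominal / (1 + inflation)^years
Price level: (1 + 0.0522)^6 = 1.357031
Real value = $4,300.00 / 1.357031 = $3,168.68

$3,168.68


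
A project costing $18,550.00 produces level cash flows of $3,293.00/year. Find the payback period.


Formula: Payback = investment / annual cash flow
Substituting: Payback = $18,550.00 / $3,293.00
Payback = 5.6332 years

5.6332 years


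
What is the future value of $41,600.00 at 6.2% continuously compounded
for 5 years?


Formula: FV = P * e^(r*t)
Exponent: r*t = 0.062 * 5 = 0.31
e^(0.31) = 1.363425
FV = $41,600.00 * 1.363425 = $56,718.48

$56,718.48


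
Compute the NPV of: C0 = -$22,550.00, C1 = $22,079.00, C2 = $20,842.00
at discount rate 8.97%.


Formula: NPV = C0 + C1/(1+r) + C2/(1+r)^2
Discount C1: $22,079.00 / (1 + 0.0897) = $20,261.54
Discount C2: $20,842.00 / (1 + 0.0897)^2 = $17,551.95
NPV = -$22,550.00 + $20,261.54 + $17,551.95 = $15,263.49

$15,263.49


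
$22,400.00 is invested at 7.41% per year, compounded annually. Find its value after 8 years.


Formula: FV = P * (1 + r)^n
Substituting: FV = $22,400.00 * (1 + 0.0741)^8
Growth factor: (1.0741)^8 = 1.771568
FV = $22,400.00 * 1.771568 = $39,683.11

$39,683.11


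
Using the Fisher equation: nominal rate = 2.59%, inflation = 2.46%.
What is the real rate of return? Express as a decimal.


Formula: (1 + r_real) = (1 + r_nom) / (1 + inflation)
Substituting: (1 + r_real) = 1.0259 / 1.0246
(1 + r_real) = 1.001269
r_real = 1.001269 - 1 = 0.001269

0.001269


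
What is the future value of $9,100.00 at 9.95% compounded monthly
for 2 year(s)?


Formula: FV = P * (1 + r/m)^(m*t)
Period rate: r/m = 0.0995 / 12 = 0.008292
Total periods: m*t = 12 * 2 = 24
Growth factor: (1 + 0.008292)^24 = 1.219181
FV = $9,100.00 * 1.219181 = $11,094.55

$11,094.55


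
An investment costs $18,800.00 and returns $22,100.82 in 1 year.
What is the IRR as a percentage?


Formula: IRR = C1/C0 - 1
Substituting: IRR = $22,100.82 / $18,800.00 - 1
Ratio: 1.175576 - 1 = 0.175576
IRR = 17.5576%

17.5576%


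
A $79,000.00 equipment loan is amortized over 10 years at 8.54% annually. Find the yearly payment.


Formula: PMT = PV * r / (1 - (1+r)^(-n))
Denominator: 1 - (1 + 0.0854)^(-10) = 0.559342
Numerator: $79,000.00 * 0.0854 = 6746.6
PMT = 6746.6 / 0.559342 = $12,061.68

$12,061.68


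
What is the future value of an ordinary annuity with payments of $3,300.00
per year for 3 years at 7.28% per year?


Formula: FV = PMT * ((1+r)^n - 1) / r
Growth factor: (1 + 0.0728)^3 = 1.234685
Numerator: 1.234685 - 1 = 0.234685
FV = $3,300.00 * 0.234685 / 0.0728 = $10,638.21

$10,638.21


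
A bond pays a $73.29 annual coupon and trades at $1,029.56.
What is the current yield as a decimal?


Formula: Current yield = annual coupon / price
Substituting: CY = $73.29 / $1,029.56
CY = 0.071186

0.071186


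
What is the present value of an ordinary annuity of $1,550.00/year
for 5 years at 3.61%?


Formula: PV = PMT * (1 - (1+r)^(-n)) / r
Discount factor: (1 + 0.0361)^(-5) = 0.837513
Bracket: 1 - 0.837513 = 0.162487
PV = $1,550.00 * 0.162487 / 0.0361 = $6,976.58

$6,976.58


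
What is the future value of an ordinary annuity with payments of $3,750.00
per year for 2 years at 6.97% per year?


Formula: FV = PMT * ((1+r)^n - 1) / r
Growth factor: (1 + 0.0697)^2 = 1.144258
Numerator: 1.144258 - 1 = 0.144258
FV = $3,750.00 * 0.144258 / 0.0697 = $7,761.38

$7,761.38


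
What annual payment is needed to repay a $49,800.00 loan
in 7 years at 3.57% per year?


Formula: PMT = PV * r / (1 - (1+r)^(-n))
Denominator: 1 - (1 + 0.0357)^(-7) = 0.21772
Numerator: $49,800.00 * 0.0357 = 1777.86
PMT = 1777.86 / 0.21772 = $8,165.81

$8,165.81


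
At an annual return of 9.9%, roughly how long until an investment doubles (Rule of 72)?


Formula: Years ≈ 72 / r
Substituting: Years ≈ 72 / 9.9
Years ≈ 7.3

7.3 years


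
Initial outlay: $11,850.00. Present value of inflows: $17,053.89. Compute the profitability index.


Formula: PI = PV(cash flows) / initial investment
Substituting: PI = $17,053.89 / $11,850.00
PI = 1.4391

1.4391


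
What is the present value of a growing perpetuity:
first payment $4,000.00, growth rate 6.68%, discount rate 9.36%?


Formula: PV = C / (r - g)
Spread: r - g = 0.0936 - 0.0668 = 0.0268
Substituting: PV = $4,000.00 / 0.0268
PV = $149,253.73

$149,253.73


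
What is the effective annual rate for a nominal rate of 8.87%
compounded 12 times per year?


Formula: EAR = (1 + r/m)^m - 1
Period rate: r/m = 0.0887 / 12 = 0.007392
Compounding: (1 + 0.007392)^12 = 1.092396
EAR = 1.092396 - 1 = 0.092396

0.092396


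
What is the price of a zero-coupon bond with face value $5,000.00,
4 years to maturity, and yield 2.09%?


Formula: Price = FV / (1 + r)^n
Substituting: Price = $5,000.00 / (1 + 0.0209)^4
Discount factor: (1.0209)^4 = 1.086258
Price = $5,000.00 / 1.086258 = $4,602.96

$4,602.96


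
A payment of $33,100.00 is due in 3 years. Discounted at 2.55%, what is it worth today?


Formula: PV = FV / (1 + r)^n
Substituting: PV = $33,100.00 / (1 + 0.0255)^3
Discount factor: (1.0255)^3 = 1.078467
PV = $33,100.00 / 1.078467 = $30,691.70

$30,691.70


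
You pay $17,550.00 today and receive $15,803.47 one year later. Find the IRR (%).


Formula: IRR = C1/C0 - 1
Substituting: IRR = $15,803.47 / $17,550.00 - 1
Ratio: 0.900483 - 1 = -0.099517
IRR = -9.9517%

-9.9517%


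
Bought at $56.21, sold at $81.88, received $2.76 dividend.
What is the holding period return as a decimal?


Formula: HPR = (P1 - P0 + D) / P0
Gain: $81.88 - $56.21 + $2.76 = $28.43
HPR = $28.43 / $56.21 = 0.5058

0.5058


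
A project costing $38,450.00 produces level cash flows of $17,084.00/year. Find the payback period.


Formula: Payback = investment / annual cash flow
Substituting: Payback = $38,450.00 / $17,084.00
Payback = 2.2506 years

2.2506 years


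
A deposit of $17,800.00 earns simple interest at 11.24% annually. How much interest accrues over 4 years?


Formula: I = P * r * t
Substituting: I = $17,800.00 * 0.1124 * 4
Step: I = $17,800.00 * 0.4496
I = $8,002.88

$8,002.88


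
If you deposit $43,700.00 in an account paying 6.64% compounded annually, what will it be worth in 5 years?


Formula: FV = P * (1 + r)^n
Substituting: FV = $43,700.00 * (1 + 0.0664)^5
Growth factor: (1.0664)^5 = 1.379116
FV = $43,700.00 * 1.379116 = $60,267.35

$60,267.35


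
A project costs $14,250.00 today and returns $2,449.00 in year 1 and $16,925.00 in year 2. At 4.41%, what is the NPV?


Formula: NPV = C0 + C1/(1+r) + C2/(1+r)^2
Discount C1: $2,449.00 / (1 + 0.0441) = $2,345.56
Discount C2: $16,925.00 / (1 + 0.0441)^2 = $15,525.46
NPV = -$14,250.00 + $2,345.56 + $15,525.46 = $3,621.02

$3,621.02


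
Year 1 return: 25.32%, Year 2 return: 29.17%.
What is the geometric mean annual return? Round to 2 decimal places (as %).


Formula: Geometric mean = ((1+r1)*(1+r2))^(1/2) - 1
Product: (1 + 0.2532) * (1 + 0.2917) = 1.2532 * 1.2917 = 1.618758
Square root: 1.618758^0.5 = 1.272304
Geometric mean = 1.272304 - 1 = 0.272304
As percentage: 27.23%

27.23%


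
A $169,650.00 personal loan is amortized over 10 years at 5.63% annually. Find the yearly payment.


Formula: PMT = PV * r / (1 - (1+r)^(-n))
Denominator: 1 - (1 + 0.0563)^(-10) = 0.421735
Numerator: $169,650.00 * 0.0563 = 9551.295
PMT = 9551.295 / 0.421735 = $22,647.64

$22,647.64


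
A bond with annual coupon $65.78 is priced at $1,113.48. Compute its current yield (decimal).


Formula: Current yield = annual coupon / price
Substituting: CY = $65.78 / $1,113.48
CY = 0.059076

0.059076


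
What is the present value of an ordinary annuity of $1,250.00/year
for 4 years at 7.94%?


Formula: PV = PMT * (1 - (1+r)^(-n)) / r
Discount factor: (1 + 0.0794)^(-4) = 0.736666
Bracket: 1 - 0.736666 = 0.263334
PV = $1,250.00 * 0.263334 / 0.0794 = $4,145.69

$4,145.69


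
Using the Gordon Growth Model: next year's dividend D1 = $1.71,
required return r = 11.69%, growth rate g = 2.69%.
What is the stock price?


Formula: P = D1 / (r - g)
Spread: r - g = 0.1169 - 0.0269 = 0.09
Substituting: P = $1.71 / 0.09
P = $19.00

$19.00


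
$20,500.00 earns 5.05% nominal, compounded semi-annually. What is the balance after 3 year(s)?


Formula: FV = P * (1 + r/m)^(m*t)
Period rate: r/m = 0.0505 / 2 = 0.02525
Total periods: m*t = 2 * 3 = 6
Growth factor: (1 + 0.02525)^6 = 1.161392
FV = $20,500.00 * 1.161392 = $23,808.53

$23,808.53


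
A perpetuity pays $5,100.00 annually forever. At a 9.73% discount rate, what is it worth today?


Formula: PV = C / r
Substituting: PV = $5,100.00 / 0.0973
PV = $52,415.21

$52,415.21


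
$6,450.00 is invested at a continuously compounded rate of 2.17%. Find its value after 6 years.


Formula: FV = P * e^(r*t)
Exponent: r*t = 0.0217 * 6 = 0.1302
e^(0.1302) = 1.139056
FV = $6,450.00 * 1.139056 = $7,346.91

$7,346.91


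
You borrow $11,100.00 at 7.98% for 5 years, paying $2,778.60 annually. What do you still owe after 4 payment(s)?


Formula: Balance = PV*(1+r)^k - PMT*((1+r)^k - 1)/r
Growth: (1 + 0.0798)^4 = 1.359481
Accumulated factor: ((1+r)^k - 1)/r = 4.50478
Balance = $11,100.00 * 1.359481 - $2,778.60 * 4.50478
Balance = $2,573.26

$2,573.26


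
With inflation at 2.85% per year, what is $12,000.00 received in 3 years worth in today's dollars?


Formula: Real value = nominal / (1 + inflation)^years
Price level: (1 + 0.0285)^3 = 1.08796
Real value = $12,000.00 / 1.08796 = $11,029.82

$11,029.82


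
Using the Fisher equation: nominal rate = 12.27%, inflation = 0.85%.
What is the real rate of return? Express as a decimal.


Formula: (1 + r_real) = (1 + r_nom) / (1 + inflation)
Substituting: (1 + r_real) = 1.1227 / 1.0085
(1 + r_real) = 1.113237
r_real = 1.113237 - 1 = 0.113237

0.113237


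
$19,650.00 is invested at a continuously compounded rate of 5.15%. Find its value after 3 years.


Formula: FV = P * e^(r*t)
Exponent: r*t = 0.0515 * 3 = 0.1545
e^(0.1545) = 1.167074
FV = $19,650.00 * 1.167074 = $22,933.01

$22,933.01


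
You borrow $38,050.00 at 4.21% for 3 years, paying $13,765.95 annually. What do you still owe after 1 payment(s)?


Formula: Balance = PV*(1+r)^k - PMT*((1+r)^k - 1)/r
Growth: (1 + 0.0421)^1 = 1.0421
Accumulated factor: ((1+r)^k - 1)/r = 1.0
Balance = $38,050.00 * 1.0421 - $13,765.95 * 1.0
Balance = $25,885.96

$25,885.96


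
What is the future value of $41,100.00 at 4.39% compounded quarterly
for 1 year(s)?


Formula: FV = P * (1 + r/m)^(m*t)
Period rate: r/m = 0.0439 / 4 = 0.010975
Total periods: m*t = 4 * 1 = 4
Growth factor: (1 + 0.010975)^4 = 1.044628
FV = $41,100.00 * 1.044628 = $42,934.21

$42,934.21


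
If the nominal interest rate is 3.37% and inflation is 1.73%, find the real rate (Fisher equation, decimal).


Formula: (1 + r_real) = (1 + r_nom) / (1 + inflation)
Substituting: (1 + r_real) = 1.0337 / 1.0173
(1 + r_real) = 1.016121
r_real = 1.016121 - 1 = 0.016121

0.016121


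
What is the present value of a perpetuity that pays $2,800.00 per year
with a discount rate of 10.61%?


Formula: PV = C / r
Substituting: PV = $2,800.00 / 0.1061
PV = $26,390.20

$26,390.20


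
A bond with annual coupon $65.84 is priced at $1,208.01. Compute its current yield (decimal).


Formula: Current yield = annual coupon / price
Substituting: CY = $65.84 / $1,208.01
CY = 0.054503

0.054503


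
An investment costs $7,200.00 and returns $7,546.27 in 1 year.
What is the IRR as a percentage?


Formula: IRR = C1/C0 - 1
Substituting: IRR = $7,546.27 / $7,200.00 - 1
Ratio: 1.048093 - 1 = 0.048093
IRR = 4.8093%

4.8093%


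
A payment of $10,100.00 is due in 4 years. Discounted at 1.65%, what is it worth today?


Formula: PV = FV / (1 + r)^n
Substituting: PV = $10,100.00 / (1 + 0.0165)^4
Discount factor: (1.0165)^4 = 1.067652
PV = $10,100.00 / 1.067652 = $9,460.02

$9,460.02


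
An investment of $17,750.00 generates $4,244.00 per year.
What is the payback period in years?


Formula: Payback = investment / annual cash flow
Substituting: Payback = $17,750.00 / $4,244.00
Payback = 4.1824 years

4.1824 years


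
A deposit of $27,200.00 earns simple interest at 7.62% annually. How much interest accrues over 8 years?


Formula: I = P * r * t
Substituting: I = $27,200.00 * 0.0762 * 8
Step: I = $27,200.00 * 0.6096
I = $16,581.12

$16,581.12


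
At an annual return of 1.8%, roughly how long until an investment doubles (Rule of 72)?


Formula: Years ≈ 72 / r
Substituting: Years ≈ 72 / 1.8
Years ≈ 40.0

40.0 years


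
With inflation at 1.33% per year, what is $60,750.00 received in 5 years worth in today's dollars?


Formula: Real value = nominal / (1 + inflation)^years
Price level: (1 + 0.0133)^5 = 1.068293
Real value = $60,750.00 / 1.068293 = $56,866.44

$56,866.44


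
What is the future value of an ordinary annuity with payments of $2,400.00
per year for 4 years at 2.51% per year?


Formula: FV = PMT * ((1+r)^n - 1) / r
Growth factor: (1 + 0.0251)^4 = 1.104244
Numerator: 1.104244 - 1 = 0.104244
FV = $2,400.00 * 0.104244 / 0.0251 = $9,967.53

$9,967.53


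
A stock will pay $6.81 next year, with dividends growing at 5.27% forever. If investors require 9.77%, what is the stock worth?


Formula: P = D1 / (r - g)
Spread: r - g = 0.0977 - 0.0527 = 0.045
Substituting: P = $6.81 / 0.045
P = $151.33

$151.33


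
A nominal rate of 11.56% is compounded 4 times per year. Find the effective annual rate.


Formula: EAR = (1 + r/m)^m - 1
Period rate: r/m = 0.1156 / 4 = 0.0289
Compounding: (1 + 0.0289)^4 = 1.120709
EAR = 1.120709 - 1 = 0.120709

0.120709


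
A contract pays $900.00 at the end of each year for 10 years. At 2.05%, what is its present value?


Formula: PV = PMT * (1 - (1+r)^(-n)) / r
Discount factor: (1 + 0.0205)^(-10) = 0.816338
Bracket: 1 - 0.816338 = 0.183662
PV = $900.00 * 0.183662 / 0.0205 = $8,063.22

$8,063.22


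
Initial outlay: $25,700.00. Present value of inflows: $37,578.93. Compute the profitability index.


Formula: PI = PV(cash flows) / initial investment
Substituting: PI = $37,578.93 / $25,700.00
PI = 1.4622

1.4622


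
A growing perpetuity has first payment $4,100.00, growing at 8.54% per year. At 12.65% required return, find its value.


Formula: PV = C / (r - g)
Spread: r - g = 0.1265 - 0.0854 = 0.0411
Substituting: PV = $4,100.00 / 0.0411
PV = $99,756.69

$99,756.69


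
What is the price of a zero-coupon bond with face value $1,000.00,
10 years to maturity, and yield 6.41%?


Formula: Price = FV / (1 + r)^n
Substituting: Price = $1,000.00 / (1 + 0.0641)^10
Discount factor: (1.0641)^10 = 1.861335
Price = $1,000.00 / 1.861335 = $537.25

$537.25


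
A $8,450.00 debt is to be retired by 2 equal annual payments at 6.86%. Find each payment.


Formula: PMT = PV * r / (1 - (1+r)^(-n))
Denominator: 1 - (1 + 0.0686)^(-2) = 0.124271
Numerator: $8,450.00 * 0.0686 = 579.67
PMT = 579.67 / 0.124271 = $4,664.56

$4,664.56


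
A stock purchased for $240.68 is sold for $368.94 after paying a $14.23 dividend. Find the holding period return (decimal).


Formula: HPR = (P1 - P0 + D) / P0
Gain: $368.94 - $240.68 + $14.23 = $142.49
HPR = $142.49 / $240.68 = 0.592

0.592


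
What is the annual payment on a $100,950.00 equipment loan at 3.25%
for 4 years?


Formula: PMT = PV * r / (1 - (1+r)^(-n))
Denominator: 1 - (1 + 0.0325)^(-4) = 0.120087
Numerator: $100,950.00 * 0.0325 = 3280.875
PMT = 3280.875 / 0.120087 = $27,320.83

$27,320.83


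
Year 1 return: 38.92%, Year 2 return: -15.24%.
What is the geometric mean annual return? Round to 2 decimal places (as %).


Formula: Geometric mean = ((1+r1)*(1+r2))^(1/2) - 1
Product: (1 + 0.3892) * (1 + -0.1524) = 1.3892 * 0.8476 = 1.177486
Square root: 1.177486^0.5 = 1.08512
Geometric mean = 1.08512 - 1 = 0.08512
As percentage: 8.51%

8.51%


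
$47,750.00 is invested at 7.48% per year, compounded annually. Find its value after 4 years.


Formula: FV = P * (1 + r)^n
Substituting: FV = $47,750.00 * (1 + 0.0748)^4
Growth factor: (1.0748)^4 = 1.334476
FV = $47,750.00 * 1.334476 = $63,721.21

$63,721.21


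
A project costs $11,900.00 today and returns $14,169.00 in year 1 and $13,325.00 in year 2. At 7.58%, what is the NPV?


Formula: NPV = C0 + C1/(1+r) + C2/(1+r)^2
Discount C1: $14,169.00 / (1 + 0.0758) = $13,170.66
Discount C2: $13,325.00 / (1 + 0.0758)^2 = $11,513.41
NPV = -$11,900.00 + $13,170.66 + $11,513.41 = $12,784.08

$12,784.08


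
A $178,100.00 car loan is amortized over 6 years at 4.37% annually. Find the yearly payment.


Formula: PMT = PV * r / (1 - (1+r)^(-n))
Denominator: 1 - (1 + 0.0437)^(-6) = 0.226348
Numerator: $178,100.00 * 0.0437 = 7782.97
PMT = 7782.97 / 0.226348 = $34,385.04

$34,385.04


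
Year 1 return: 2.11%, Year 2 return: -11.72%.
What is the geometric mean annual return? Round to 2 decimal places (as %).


Formula: Geometric mean = ((1+r1)*(1+r2))^(1/2) - 1
Product: (1 + 0.0211) * (1 + -0.1172) = 1.0211 * 0.8828 = 0.901427
Square root: 0.901427^0.5 = 0.949435
Geometric mean = 0.949435 - 1 = -0.050565
As percentage: -5.06%

-5.06%


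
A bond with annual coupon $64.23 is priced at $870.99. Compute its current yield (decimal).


Formula: Current yield = annual coupon / price
Substituting: CY = $64.23 / $870.99
CY = 0.073744

0.073744


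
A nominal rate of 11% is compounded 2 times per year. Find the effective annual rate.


Formula: EAR = (1 + r/m)^m - 1
Period rate: r/m = 0.11 / 2 = 0.055
Compounding: (1 + 0.055)^2 = 1.113025
EAR = 1.113025 - 1 = 0.113025

0.113025


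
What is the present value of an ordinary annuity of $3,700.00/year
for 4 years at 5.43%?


Formula: PV = PMT * (1 - (1+r)^(-n)) / r
Discount factor: (1 + 0.0543)^(-4) = 0.809363
Bracket: 1 - 0.809363 = 0.190637
PV = $3,700.00 * 0.190637 / 0.0543 = $12,990.02

$12,990.02


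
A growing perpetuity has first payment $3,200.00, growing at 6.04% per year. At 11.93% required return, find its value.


Formula: PV = C / (r - g)
Spread: r - g = 0.1193 - 0.0604 = 0.0589
Substituting: PV = $3,200.00 / 0.0589
PV = $54,329.37

$54,329.37


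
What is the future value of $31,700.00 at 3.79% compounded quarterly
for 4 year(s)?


Formula: FV = P * (1 + r/m)^(m*t)
Period rate: r/m = 0.0379 / 4 = 0.009475
Total periods: m*t = 4 * 4 = 16
Growth factor: (1 + 0.009475)^16 = 1.162864
FV = $31,700.00 * 1.162864 = $36,862.80

$36,862.80


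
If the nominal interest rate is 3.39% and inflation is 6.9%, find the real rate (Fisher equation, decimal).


Formula: (1 + r_real) = (1 + r_nom) / (1 + inflation)
Substituting: (1 + r_real) = 1.0339 / 1.069
(1 + r_real) = 0.967166
r_real = 0.967166 - 1 = -0.032834

-0.032834


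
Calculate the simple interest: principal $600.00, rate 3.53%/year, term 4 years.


Formula: I = P * r * t
Substituting: I = $600.00 * 0.0353 * 4
Step: I = $600.00 * 0.1412
I = $84.72

$84.72


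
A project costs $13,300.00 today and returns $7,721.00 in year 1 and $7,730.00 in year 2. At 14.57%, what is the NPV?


Formula: NPV = C0 + C1/(1+r) + C2/(1+r)^2
Discount C1: $7,721.00 / (1 + 0.1457) = $6,739.11
Discount C2: $7,730.00 / (1 + 0.1457)^2 = $5,888.95
NPV = -$13,300.00 + $6,739.11 + $5,888.95 = -$671.94

-$671.94


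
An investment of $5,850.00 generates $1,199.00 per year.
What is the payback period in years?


Formula: Payback = investment / annual cash flow
Substituting: Payback = $5,850.00 / $1,199.00
Payback = 4.8791 years

4.8791 years


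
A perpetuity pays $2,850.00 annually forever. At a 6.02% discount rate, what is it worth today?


Formula: PV = C / r
Substituting: PV = $2,850.00 / 0.0602
PV = $47,342.19

$47,342.19


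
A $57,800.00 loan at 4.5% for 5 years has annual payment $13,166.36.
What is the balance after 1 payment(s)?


Formula: Balance = PV*(1+r)^k - PMT*((1+r)^k - 1)/r
Growth: (1 + 0.045)^1 = 1.045
Accumulated factor: ((1+r)^k - 1)/r = 1.0
Balance = $57,800.00 * 1.045 - $13,166.36 * 1.0
Balance = $47,234.64

$47,234.64


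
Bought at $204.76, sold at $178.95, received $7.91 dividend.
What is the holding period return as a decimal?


Formula: HPR = (P1 - P0 + D) / P0
Gain: $178.95 - $204.76 + $7.91 = -$17.90
HPR = -$17.90 / $204.76 = -0.0874

-0.0874


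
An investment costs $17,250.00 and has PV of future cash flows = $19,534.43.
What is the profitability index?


Formula: PI = PV(cash flows) / initial investment
Substituting: PI = $19,534.43 / $17,250.00
PI = 1.1324

1.1324


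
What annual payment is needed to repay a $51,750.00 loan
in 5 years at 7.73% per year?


Formula: PMT = PV * r / (1 - (1+r)^(-n))
Denominator: 1 - (1 + 0.0773)^(-5) = 0.310845
Numerator: $51,750.00 * 0.0773 = 4000.275
PMT = 4000.275 / 0.310845 = $12,869.02

$12,869.02


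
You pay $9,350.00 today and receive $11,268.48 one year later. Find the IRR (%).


Formula: IRR = C1/C0 - 1
Substituting: IRR = $11,268.48 / $9,350.00 - 1
Ratio: 1.205185 - 1 = 0.205185
IRR = 20.5185%

20.5185%


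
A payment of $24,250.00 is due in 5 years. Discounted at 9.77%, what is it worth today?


Formula: PV = FV / (1 + r)^n
Substituting: PV = $24,250.00 / (1 + 0.0977)^5
Discount factor: (1.0977)^5 = 1.593743
PV = $24,250.00 / 1.593743 = $15,215.75

$15,215.75


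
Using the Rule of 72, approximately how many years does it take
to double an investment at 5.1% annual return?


Formula: Years ≈ 72 / r
Substituting: Years ≈ 72 / 5.1
Years ≈ 14.1

14.1 years


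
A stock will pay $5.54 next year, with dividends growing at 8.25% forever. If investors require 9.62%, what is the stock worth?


Formula: P = D1 / (r - g)
Spread: r - g = 0.0962 - 0.0825 = 0.0137
Substituting: P = $5.54 / 0.0137
P = $404.38

$404.38


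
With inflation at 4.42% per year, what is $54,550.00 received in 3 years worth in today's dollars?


Formula: Real value = nominal / (1 + inflation)^years
Price level: (1 + 0.0442)^3 = 1.138547
Real value = $54,550.00 / 1.138547 = $47,911.93

$47,911.93


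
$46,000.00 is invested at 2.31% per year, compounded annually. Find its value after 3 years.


Formula: FV = P * (1 + r)^n
Substituting: FV = $46,000.00 * (1 + 0.0231)^3
Growth factor: (1.0231)^3 = 1.070913
FV = $46,000.00 * 1.070913 = $49,262.01

$49,262.01


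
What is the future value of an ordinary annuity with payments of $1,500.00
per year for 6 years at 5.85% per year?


Formula: FV = PMT * ((1+r)^n - 1) / r
Growth factor: (1 + 0.0585)^6 = 1.406518
Numerator: 1.406518 - 1 = 0.406518
FV = $1,500.00 * 0.406518 / 0.0585 = $10,423.53

$10,423.53


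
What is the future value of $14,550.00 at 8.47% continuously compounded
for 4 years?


Formula: FV = P * e^(r*t)
Exponent: r*t = 0.0847 * 4 = 0.3388
e^(0.3388) = 1.403263
FV = $14,550.00 * 1.403263 = $20,417.47

$20,417.47


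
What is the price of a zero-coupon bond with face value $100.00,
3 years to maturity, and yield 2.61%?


Formula: Price = FV / (1 + r)^n
Substituting: Price = $100.00 / (1 + 0.0261)^3
Discount factor: (1.0261)^3 = 1.080361
Price = $100.00 / 1.080361 = $92.56

$92.56


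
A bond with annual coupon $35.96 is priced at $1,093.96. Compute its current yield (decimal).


Formula: Current yield = annual coupon / price
Substituting: CY = $35.96 / $1,093.96
CY = 0.032871

0.032871


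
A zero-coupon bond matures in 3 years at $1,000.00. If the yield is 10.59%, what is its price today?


Formula: Price = FV / (1 + r)^n
Substituting: Price = $1,000.00 / (1 + 0.1059)^3
Discount factor: (1.1059)^3 = 1.352532
Price = $1,000.00 / 1.352532 = $739.35

$739.35
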